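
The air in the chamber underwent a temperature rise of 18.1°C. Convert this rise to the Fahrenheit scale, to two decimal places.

Only the scale ratio 1.8 matters for a change in temperature.
18.1 × 1.8 = 32.58.

32.58°F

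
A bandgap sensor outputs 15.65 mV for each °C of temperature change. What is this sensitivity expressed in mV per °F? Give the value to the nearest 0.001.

8.694 mV per °F

The quantity depends on a temperature interval, so only the ratio of degree sizes applies; the offset between the scales is irrelevant.
A change of 1°F is a change of 5/9°C, so per °F the value is 15.65 × 5/9 = 8.694.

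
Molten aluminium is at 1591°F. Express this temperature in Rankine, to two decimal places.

2050.67°R

In Celsius: (1591 - 32) × 5/9 = 866.1111°C.
In Rankine: 866.1111 × 1.8 + 491.67 = 2050.67°R.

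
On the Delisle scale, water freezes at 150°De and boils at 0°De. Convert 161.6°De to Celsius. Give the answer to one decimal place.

-7.7°C

Linear interpolation between the fixed points: C = (161.6 - 150) × 100 / (0 - 150) = -7.7333°C.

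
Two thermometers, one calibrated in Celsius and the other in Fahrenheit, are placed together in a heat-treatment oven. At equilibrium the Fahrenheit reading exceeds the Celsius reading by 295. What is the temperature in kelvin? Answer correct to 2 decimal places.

Let x be the Celsius reading; then the Fahrenheit reading is 1.8·x + 32.
(1.8·x + 32) - x = 295  ⇒  (0.8)·x = 263  ⇒  x = 328.7500°C.
In kelvin: 328.7500 + 273.15 = 601.90 K.

601.90 K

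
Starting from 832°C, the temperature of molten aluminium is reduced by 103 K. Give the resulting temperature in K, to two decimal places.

The 103 K change is an interval; Kelvin and Celsius degrees are the same size, so ΔC = -103°C.
Final Celsius temperature: 832.0000 - 103.0000 = 729.0000°C.
In kelvin: 729.0000 + 273.15 = 1002.15 K.

1002.15 K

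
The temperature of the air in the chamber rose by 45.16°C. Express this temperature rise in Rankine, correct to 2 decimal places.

81.29°R

For a temperature interval the offset drops out; only the factor 1.8 applies.
45.16 × 1.8 = 81.29.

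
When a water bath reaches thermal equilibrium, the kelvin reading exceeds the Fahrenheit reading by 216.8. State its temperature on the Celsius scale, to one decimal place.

30.4°C

Let x be the Fahrenheit reading; then the kelvin reading is 5/9·x + 255.372.
(5/9·x + 255.372) - x = 216.8  ⇒  (-4/9)·x = -38.5722  ⇒  x = 86.7875°F.
In Celsius: (86.7875 - 32) × 5/9 = 30.4°C.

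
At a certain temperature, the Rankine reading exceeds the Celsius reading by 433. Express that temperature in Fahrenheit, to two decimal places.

-100.01°F

Let x be the Rankine reading; then the Celsius reading is 5/9·x - 273.15.
(5/9·x - 273.15) - x = -433  ⇒  (-4/9)·x = -159.85  ⇒  x = 359.6625°R.
In Celsius: (359.6625 - 491.67) × 5/9 = -73.3375°C.
In Fahrenheit: -73.3375 × 1.8 + 32 = -100.01°F.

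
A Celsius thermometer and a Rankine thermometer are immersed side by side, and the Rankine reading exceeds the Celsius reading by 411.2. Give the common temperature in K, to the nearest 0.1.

Let x be the Celsius reading; then the Rankine reading is 1.8·x + 491.67.
(1.8·x + 491.67) - x = 411.2  ⇒  (0.8)·x = -80.47  ⇒  x = -100.5875°C.
In kelvin: -100.5875 + 273.15 = 172.6 K.

172.6 K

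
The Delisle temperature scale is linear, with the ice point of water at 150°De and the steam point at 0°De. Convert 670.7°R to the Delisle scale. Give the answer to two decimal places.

First in Celsius: (670.7 - 491.67) × 5/9 = 99.4611°C.
Linearly onto the Delisle scale: 150 + (99.4611 / 100) × (0 - 150) = 0.81°De.

0.81°De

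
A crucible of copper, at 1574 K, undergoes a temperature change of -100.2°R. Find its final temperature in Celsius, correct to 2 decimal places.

Initial temperature in Celsius: 1574 - 273.15 = 1300.8500°C.
The 100.2°R change is an interval, so only the factor 5/9 applies: -100.2 × 5/9 = -55.6667°C.
Final Celsius temperature: 1300.8500 - 55.6667 = 1245.1833°C.

1245.18°C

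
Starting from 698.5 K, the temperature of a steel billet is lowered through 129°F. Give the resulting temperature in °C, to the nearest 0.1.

Initial temperature in Celsius: 698.5 - 273.15 = 425.3500°C.
The 129°F change is an interval, so only the factor 5/9 applies: -129 × 5/9 = -71.6667°C.
Final Celsius temperature: 425.3500 - 71.6667 = 353.6833°C.

353.7°C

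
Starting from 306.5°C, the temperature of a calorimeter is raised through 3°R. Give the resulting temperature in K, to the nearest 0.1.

The 3°R change is an interval, so only the factor 5/9 applies: +3 × 5/9 = +1.6667°C.
Final Celsius temperature: 306.5000 + 1.6667 = 308.1667°C.
In kelvin: 308.1667 + 273.15 = 581.3 K.

581.3 K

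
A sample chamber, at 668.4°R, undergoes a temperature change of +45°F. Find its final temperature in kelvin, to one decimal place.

396.3 K

Initial temperature in Celsius: (668.4 - 491.67) × 5/9 = 98.1833°C.
The 45°F change is an interval, so only the factor 5/9 applies: +45 × 5/9 = +25.0000°C.
Final Celsius temperature: 98.1833 + 25.0000 = 123.1833°C.
In kelvin: 123.1833 + 273.15 = 396.3 K.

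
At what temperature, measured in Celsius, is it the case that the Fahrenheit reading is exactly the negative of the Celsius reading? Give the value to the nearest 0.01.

-11.43°C

Let C be the Celsius reading. The Fahrenheit reading is F = 1.8·C + 32.
Require F = -1·C: 1.8·C + 32 = -1·C.
(2.8)·C = -32  ⇒  C = -11.43.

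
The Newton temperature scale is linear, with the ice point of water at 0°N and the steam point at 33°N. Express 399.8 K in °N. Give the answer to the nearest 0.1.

First in Celsius: 399.8 - 273.15 = 126.6500°C.
Linearly onto the Newton scale: 0 + (126.6500 / 100) × (33 - 0) = 41.8°N.

41.8°N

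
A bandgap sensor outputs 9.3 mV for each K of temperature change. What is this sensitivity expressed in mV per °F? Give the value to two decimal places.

5.17 mV per °F

The quantity depends on a temperature interval, so only the ratio of degree sizes applies; the offset between the scales is irrelevant.
A change of 1°F is a change of 5/9 K, so per °F the value is 9.3 × 5/9 = 5.17.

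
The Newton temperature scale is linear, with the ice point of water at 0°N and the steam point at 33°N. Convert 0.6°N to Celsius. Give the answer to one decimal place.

1.8°C

Linear interpolation between the fixed points: C = (0.6 - 0) × 100 / (33 - 0) = 1.8182°C.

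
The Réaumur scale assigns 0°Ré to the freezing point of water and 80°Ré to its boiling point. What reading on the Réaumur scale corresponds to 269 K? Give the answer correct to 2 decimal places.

-3.32°Ré

First in Celsius: 269 - 273.15 = -4.1500°C.
Linearly onto the Réaumur scale: 0 + (-4.1500 / 100) × (80 - 0) = -3.32°Ré.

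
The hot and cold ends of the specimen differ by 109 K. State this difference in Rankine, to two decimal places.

196.20°R

An interval of 1 K corresponds to 1.8°R.
109 × 1.8 = 196.20.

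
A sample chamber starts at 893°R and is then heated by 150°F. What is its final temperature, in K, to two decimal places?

579.44 K

Initial temperature in Celsius: (893 - 491.67) × 5/9 = 222.9611°C.
The 150°F change is an interval, so only the factor 5/9 applies: +150 × 5/9 = +83.3333°C.
Final Celsius temperature: 222.9611 + 83.3333 = 306.2944°C.
In kelvin: 306.2944 + 273.15 = 579.44 K.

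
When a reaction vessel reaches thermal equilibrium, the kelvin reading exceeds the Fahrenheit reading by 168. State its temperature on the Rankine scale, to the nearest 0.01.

656.26°R

Let x be the kelvin reading; then the Fahrenheit reading is 1.8·x - 459.67.
(1.8·x - 459.67) - x = -168  ⇒  (0.8)·x = 291.67  ⇒  x = 364.5875 K.
In Celsius: 364.5875 - 273.15 = 91.4375°C.
In Rankine: 91.4375 × 1.8 + 491.67 = 656.26°R.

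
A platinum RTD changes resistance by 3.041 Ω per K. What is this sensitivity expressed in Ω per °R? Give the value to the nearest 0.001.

1.689 Ω per °R

The quantity depends on a temperature interval, so only the ratio of degree sizes applies; the offset between the scales is irrelevant.
A change of 1°R is a change of 5/9 K, so per °R the value is 3.041 × 5/9 = 1.689.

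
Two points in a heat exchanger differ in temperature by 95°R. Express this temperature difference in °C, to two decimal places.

For a temperature interval the offset drops out; only the factor 5/9 applies.
95 × 5/9 = 52.78.

52.78°C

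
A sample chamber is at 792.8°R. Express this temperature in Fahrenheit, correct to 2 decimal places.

In Celsius: (792.8 - 491.67) × 5/9 = 167.2944°C.
In Fahrenheit: 167.2944 × 1.8 + 32 = 333.13°F.

333.13°F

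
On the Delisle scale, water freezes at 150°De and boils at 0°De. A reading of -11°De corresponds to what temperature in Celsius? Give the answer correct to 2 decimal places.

Linear interpolation between the fixed points: C = (-11 - 150) × 100 / (0 - 150) = 107.3333°C.

107.33°C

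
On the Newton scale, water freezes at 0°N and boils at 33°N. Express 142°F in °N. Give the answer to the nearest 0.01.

20.17°N

First in Celsius: (142 - 32) × 5/9 = 61.1111°C.
Linearly onto the Newton scale: 0 + (61.1111 / 100) × (33 - 0) = 20.17°N.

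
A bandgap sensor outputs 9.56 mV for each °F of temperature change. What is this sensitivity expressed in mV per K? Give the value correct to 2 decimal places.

The quantity depends on a temperature interval, so only the ratio of degree sizes applies; the offset between the scales is irrelevant.
A change of 1 K is a change of 1.8°F, so per K the value is 9.56 × 1.8 = 17.21.

17.21 mV per K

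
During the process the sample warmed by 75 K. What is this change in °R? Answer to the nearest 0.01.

An interval of 1 K corresponds to 1.8°R.
75 × 1.8 = 135.00.

135.00°R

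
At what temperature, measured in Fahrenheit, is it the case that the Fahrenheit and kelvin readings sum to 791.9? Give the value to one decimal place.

Let F be the Fahrenheit reading. The kelvin reading is K = 5/9·F + 255.372.
Require F + K = 791.9: (14/9)·F + 255.372 = 791.9.
F = (791.9 - 255.372) / (14/9) = 344.9.

344.9°F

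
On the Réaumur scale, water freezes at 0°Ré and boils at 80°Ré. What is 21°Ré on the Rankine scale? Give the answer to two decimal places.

Linear interpolation between the fixed points: C = (21 - 0) × 100 / (80 - 0) = 26.2500°C.
Then 26.2500 × 1.8 + 491.67 = 538.92°R.

538.92°R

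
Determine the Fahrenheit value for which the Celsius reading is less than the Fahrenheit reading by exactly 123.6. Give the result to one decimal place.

238.1°F

Let F be the Fahrenheit reading. The Celsius reading is C = 5/9·F - 17.7778.
Require C - F = -123.6: (-4/9)·F - 17.7778 = -123.6.
F = (-123.6 + 17.7778) / (-4/9) = 238.1.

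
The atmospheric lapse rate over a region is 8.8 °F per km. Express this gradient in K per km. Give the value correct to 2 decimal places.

4.89 K/km

The quantity depends on a temperature interval, so only the ratio of degree sizes applies; the offset between the scales is irrelevant.
A change of 1°F is a change of 5/9 K, so 8.8 × 5/9 = 4.89.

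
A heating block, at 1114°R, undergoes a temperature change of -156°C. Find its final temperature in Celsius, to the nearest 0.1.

189.7°C

Initial temperature in Celsius: (1114 - 491.67) × 5/9 = 345.7389°C.
Final Celsius temperature: 345.7389 - 156.0000 = 189.7389°C.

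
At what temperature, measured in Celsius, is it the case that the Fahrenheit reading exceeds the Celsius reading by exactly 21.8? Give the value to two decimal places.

Let C be the Celsius reading. The Fahrenheit reading is F = 1.8·C + 32.
Require F - C = 21.8: (0.8)·C + 32 = 21.8.
C = (21.8 - 32) / (0.8) = -12.75.

-12.75°C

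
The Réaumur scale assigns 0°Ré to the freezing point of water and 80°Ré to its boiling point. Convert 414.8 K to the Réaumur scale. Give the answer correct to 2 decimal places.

113.32°Ré

First in Celsius: 414.8 - 273.15 = 141.6500°C.
Linearly onto the Réaumur scale: 0 + (141.6500 / 100) × (80 - 0) = 113.32°Ré.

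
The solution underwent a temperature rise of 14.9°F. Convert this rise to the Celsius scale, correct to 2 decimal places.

8.28°C

Only the scale ratio 5/9 matters for a change in temperature.
14.9 × 5/9 = 8.28.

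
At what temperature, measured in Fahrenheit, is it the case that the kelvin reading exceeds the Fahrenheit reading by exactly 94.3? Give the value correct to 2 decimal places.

362.41°F

Let F be the Fahrenheit reading. The kelvin reading is K = 5/9·F + 255.372.
Require K - F = 94.3: (-4/9)·F + 255.372 = 94.3.
F = (94.3 - 255.372) / (-4/9) = 362.41.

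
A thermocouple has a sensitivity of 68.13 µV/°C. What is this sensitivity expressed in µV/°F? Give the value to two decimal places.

37.85 µV/°F

The quantity depends on a temperature interval, so only the ratio of degree sizes applies; the offset between the scales is irrelevant.
A change of 1°F is a change of 5/9°C, so per °F the value is 68.13 × 5/9 = 37.85.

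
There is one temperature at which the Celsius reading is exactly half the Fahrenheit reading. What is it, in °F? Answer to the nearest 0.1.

320.0°F

Let F be the Fahrenheit reading. The Celsius reading is C = 5/9·F - 17.7778.
Require C = 0.5·F: 5/9·F - 17.7778 = 0.5·F.
(1/18)·F = 17.7778  ⇒  F = 320.0.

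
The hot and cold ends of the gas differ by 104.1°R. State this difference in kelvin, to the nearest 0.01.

An interval of 1°R corresponds to 5/9 K.
104.1 × 5/9 = 57.83.

57.83 K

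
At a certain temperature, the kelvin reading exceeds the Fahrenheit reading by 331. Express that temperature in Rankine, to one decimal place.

289.5°R

Let x be the kelvin reading; then the Fahrenheit reading is 1.8·x - 459.67.
(1.8·x - 459.67) - x = -331  ⇒  (0.8)·x = 128.67  ⇒  x = 160.8375 K.
In Celsius: 160.8375 - 273.15 = -112.3125°C.
In Rankine: -112.3125 × 1.8 + 491.67 = 289.5°R.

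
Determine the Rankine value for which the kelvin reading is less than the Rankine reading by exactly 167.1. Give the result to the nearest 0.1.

376.0°R

Let R be the Rankine reading. The kelvin reading is K = 5/9·R.
Require K - R = -167.1: (-4/9)·R = -167.1.
R = (-167.1) / (-4/9) = 376.0.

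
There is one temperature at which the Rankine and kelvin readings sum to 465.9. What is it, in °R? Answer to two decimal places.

299.51°R

Let R be the Rankine reading. The kelvin reading is K = 5/9·R.
Require R + K = 465.9: (14/9)·R = 465.9.
R = (465.9) / (14/9) = 299.51.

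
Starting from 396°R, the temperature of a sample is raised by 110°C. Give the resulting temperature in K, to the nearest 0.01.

Initial temperature in Celsius: (396 - 491.67) × 5/9 = -53.1500°C.
Final Celsius temperature: -53.1500 + 110.0000 = 56.8500°C.
In kelvin: 56.8500 + 273.15 = 330.00 K.

330.00 K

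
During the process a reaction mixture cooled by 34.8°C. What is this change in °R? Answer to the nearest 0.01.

Only the scale ratio 1.8 matters for a change in temperature.
34.8 × 1.8 = 62.64.

62.64°R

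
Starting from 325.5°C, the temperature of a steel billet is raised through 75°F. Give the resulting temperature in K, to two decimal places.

The 75°F change is an interval, so only the factor 5/9 applies: +75 × 5/9 = +41.6667°C.
Final Celsius temperature: 325.5000 + 41.6667 = 367.1667°C.
In kelvin: 367.1667 + 273.15 = 640.32 K.

640.32 K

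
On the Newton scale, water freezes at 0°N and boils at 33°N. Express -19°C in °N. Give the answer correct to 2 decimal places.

Linearly onto the Newton scale: 0 + (-19.0000 / 100) × (33 - 0) = -6.27°N.

-6.27°N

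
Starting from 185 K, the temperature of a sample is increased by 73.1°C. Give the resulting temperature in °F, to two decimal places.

4.91°F

Initial temperature in Celsius: 185 - 273.15 = -88.1500°C.
Final Celsius temperature: -88.1500 + 73.1000 = -15.0500°C.
In Fahrenheit: -15.0500 × 1.8 + 32 = 4.91°F.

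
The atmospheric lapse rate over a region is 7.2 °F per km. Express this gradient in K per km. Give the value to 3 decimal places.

4.000 K/km

The quantity depends on a temperature interval, so only the ratio of degree sizes applies; the offset between the scales is irrelevant.
A change of 1°F is a change of 5/9 K, so 7.2 × 5/9 = 4.000.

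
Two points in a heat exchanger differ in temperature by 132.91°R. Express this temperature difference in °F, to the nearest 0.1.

132.9°F

Rankine and Fahrenheit degrees are the same size, so the interval is unchanged: 132.9.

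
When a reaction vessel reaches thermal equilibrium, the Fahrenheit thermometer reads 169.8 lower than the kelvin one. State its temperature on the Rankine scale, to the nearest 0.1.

Let x be the kelvin reading; then the Fahrenheit reading is 1.8·x - 459.67.
(1.8·x - 459.67) - x = -169.8  ⇒  (0.8)·x = 289.87  ⇒  x = 362.3375 K.
In Celsius: 362.3375 - 273.15 = 89.1875°C.
In Rankine: 89.1875 × 1.8 + 491.67 = 652.2°R.

652.2°R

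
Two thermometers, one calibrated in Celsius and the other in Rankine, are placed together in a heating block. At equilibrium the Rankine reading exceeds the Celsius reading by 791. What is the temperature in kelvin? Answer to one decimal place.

Let x be the Celsius reading; then the Rankine reading is 1.8·x + 491.67.
(1.8·x + 491.67) - x = 791  ⇒  (0.8)·x = 299.33  ⇒  x = 374.1625°C.
In kelvin: 374.1625 + 273.15 = 647.3 K.

647.3 K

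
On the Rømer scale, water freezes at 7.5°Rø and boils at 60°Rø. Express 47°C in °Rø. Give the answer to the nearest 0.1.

Linearly onto the Rømer scale: 7.5 + (47.0000 / 100) × (60 - 7.5) = 32.2°Rø.

32.2°Rø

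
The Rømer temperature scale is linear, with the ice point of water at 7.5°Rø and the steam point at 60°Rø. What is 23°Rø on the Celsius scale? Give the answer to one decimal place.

29.5°C

Linear interpolation between the fixed points: C = (23 - 7.5) × 100 / (60 - 7.5) = 29.5238°C.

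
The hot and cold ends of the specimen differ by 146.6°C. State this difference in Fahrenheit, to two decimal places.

263.88°F

For a temperature interval the offset drops out; only the factor 1.8 applies.
146.6 × 1.8 = 263.88.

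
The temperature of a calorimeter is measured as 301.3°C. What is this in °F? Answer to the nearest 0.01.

In Fahrenheit: 301.3000 × 1.8 + 32 = 574.34°F.

574.34°F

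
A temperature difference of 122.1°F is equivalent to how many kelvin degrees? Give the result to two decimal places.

67.83 K

An interval of 1°F corresponds to 5/9 K.
122.1 × 5/9 = 67.83.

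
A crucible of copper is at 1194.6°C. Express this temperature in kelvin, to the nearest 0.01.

In kelvin: 1194.6000 + 273.15 = 1467.75 K.

1467.75 K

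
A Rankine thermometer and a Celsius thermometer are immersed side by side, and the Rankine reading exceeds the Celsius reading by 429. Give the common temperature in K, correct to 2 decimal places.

194.81 K

Let x be the Rankine reading; then the Celsius reading is 5/9·x - 273.15.
(5/9·x - 273.15) - x = -429  ⇒  (-4/9)·x = -155.85  ⇒  x = 350.6625°R.
In Celsius: (350.6625 - 491.67) × 5/9 = -78.3375°C.
In kelvin: -78.3375 + 273.15 = 194.81 K.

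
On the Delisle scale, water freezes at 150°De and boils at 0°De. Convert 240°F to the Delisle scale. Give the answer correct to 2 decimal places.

First in Celsius: (240 - 32) × 5/9 = 115.5556°C.
Linearly onto the Delisle scale: 150 + (115.5556 / 100) × (0 - 150) = -23.33°De.

-23.33°De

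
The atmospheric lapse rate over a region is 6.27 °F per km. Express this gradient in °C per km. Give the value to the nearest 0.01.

3.48 °C/km

Since only a temperature interval is involved, the additive offset between the scales drops out.
A change of 1°F is a change of 5/9°C, so 6.27 × 5/9 = 3.48.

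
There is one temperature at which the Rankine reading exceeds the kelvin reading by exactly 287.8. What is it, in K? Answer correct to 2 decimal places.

Let K be the kelvin reading. The Rankine reading is R = 1.8·K.
Require R - K = 287.8: (0.8)·K = 287.8.
K = (287.8) / (0.8) = 359.75.

359.75 K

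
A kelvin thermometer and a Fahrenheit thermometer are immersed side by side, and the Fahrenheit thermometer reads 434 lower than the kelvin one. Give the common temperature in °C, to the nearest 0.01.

Let x be the kelvin reading; then the Fahrenheit reading is 1.8·x - 459.67.
(1.8·x - 459.67) - x = -434  ⇒  (0.8)·x = 25.67  ⇒  x = 32.0875 K.
In Celsius: 32.0875 - 273.15 = -241.06°C.

-241.06°C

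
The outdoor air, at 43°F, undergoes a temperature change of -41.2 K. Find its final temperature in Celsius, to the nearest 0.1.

-35.1°C

Initial temperature in Celsius: (43 - 32) × 5/9 = 6.1111°C.
The 41.2 K change is an interval; Kelvin and Celsius degrees are the same size, so ΔC = -41.2°C.
Final Celsius temperature: 6.1111 - 41.2000 = -35.0889°C.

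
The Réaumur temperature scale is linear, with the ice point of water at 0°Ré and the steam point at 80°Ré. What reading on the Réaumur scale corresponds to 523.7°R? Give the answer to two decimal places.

First in Celsius: (523.7 - 491.67) × 5/9 = 17.7944°C.
Linearly onto the Réaumur scale: 0 + (17.7944 / 100) × (80 - 0) = 14.24°Ré.

14.24°Ré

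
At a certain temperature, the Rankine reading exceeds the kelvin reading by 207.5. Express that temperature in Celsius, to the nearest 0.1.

-13.8°C

Let x be the kelvin reading; then the Rankine reading is 1.8·x.
(1.8·x) - x = 207.5  ⇒  (0.8)·x = 207.5  ⇒  x = 259.3750 K.
In Celsius: 259.375 - 273.15 = -13.8°C.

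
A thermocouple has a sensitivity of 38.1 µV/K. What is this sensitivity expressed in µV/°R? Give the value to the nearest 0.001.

Since only a temperature interval is involved, the additive offset between the scales drops out.
A change of 1°R is a change of 5/9 K, so per °R the value is 38.1 × 5/9 = 21.167.

21.167 µV/°R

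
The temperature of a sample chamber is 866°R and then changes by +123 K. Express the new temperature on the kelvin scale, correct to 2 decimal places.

Initial temperature in Celsius: (866 - 491.67) × 5/9 = 207.9611°C.
The 123 K change is an interval; Kelvin and Celsius degrees are the same size, so ΔC = +123°C.
Final Celsius temperature: 207.9611 + 123.0000 = 330.9611°C.
In kelvin: 330.9611 + 273.15 = 604.11 K.

604.11 K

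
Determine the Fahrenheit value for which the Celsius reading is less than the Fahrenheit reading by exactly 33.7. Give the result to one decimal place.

35.8°F

Let F be the Fahrenheit reading. The Celsius reading is C = 5/9·F - 17.7778.
Require C - F = -33.7: (-4/9)·F - 17.7778 = -33.7.
F = (-33.7 + 17.7778) / (-4/9) = 35.8.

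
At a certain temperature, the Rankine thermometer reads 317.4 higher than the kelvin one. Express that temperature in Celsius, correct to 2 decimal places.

123.60°C

Let x be the kelvin reading; then the Rankine reading is 1.8·x.
(1.8·x) - x = 317.4  ⇒  (0.8)·x = 317.4  ⇒  x = 396.7500 K.
In Celsius: 396.75 - 273.15 = 123.60°C.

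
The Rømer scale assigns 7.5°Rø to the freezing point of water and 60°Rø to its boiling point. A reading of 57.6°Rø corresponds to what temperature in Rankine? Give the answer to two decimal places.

Linear interpolation between the fixed points: C = (57.6 - 7.5) × 100 / (60 - 7.5) = 95.4286°C.
Then 95.4286 × 1.8 + 491.67 = 663.44°R.

663.44°R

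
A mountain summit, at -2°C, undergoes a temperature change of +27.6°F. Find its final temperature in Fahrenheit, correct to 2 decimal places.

56.00°F

The 27.6°F change is an interval, so only the factor 5/9 applies: +27.6 × 5/9 = +15.3333°C.
Final Celsius temperature: -2.0000 + 15.3333 = 13.3333°C.
In Fahrenheit: 13.3333 × 1.8 + 32 = 56.00°F.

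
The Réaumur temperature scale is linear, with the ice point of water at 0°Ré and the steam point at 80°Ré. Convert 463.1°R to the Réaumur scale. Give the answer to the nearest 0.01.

First in Celsius: (463.1 - 491.67) × 5/9 = -15.8722°C.
Linearly onto the Réaumur scale: 0 + (-15.8722 / 100) × (80 - 0) = -12.70°Ré.

-12.70°Ré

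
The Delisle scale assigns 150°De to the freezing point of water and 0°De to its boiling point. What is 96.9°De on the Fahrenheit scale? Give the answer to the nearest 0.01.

Linear interpolation between the fixed points: C = (96.9 - 150) × 100 / (0 - 150) = 35.4000°C.
Then 35.4000 × 1.8 + 32 = 95.72°F.

95.72°F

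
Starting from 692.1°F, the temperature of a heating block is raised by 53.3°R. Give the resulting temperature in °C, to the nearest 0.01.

Initial temperature in Celsius: (692.1 - 32) × 5/9 = 366.7222°C.
The 53.3°R change is an interval, so only the factor 5/9 applies: +53.3 × 5/9 = +29.6111°C.
Final Celsius temperature: 366.7222 + 29.6111 = 396.3333°C.

396.33°C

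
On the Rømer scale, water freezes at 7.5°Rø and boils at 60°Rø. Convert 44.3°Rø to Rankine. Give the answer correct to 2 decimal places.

Linear interpolation between the fixed points: C = (44.3 - 7.5) × 100 / (60 - 7.5) = 70.0952°C.
Then 70.0952 × 1.8 + 491.67 = 617.84°R.

617.84°R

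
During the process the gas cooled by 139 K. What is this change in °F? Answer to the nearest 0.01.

For a temperature interval the offset drops out; only the factor 1.8 applies.
139 × 1.8 = 250.20.

250.20°F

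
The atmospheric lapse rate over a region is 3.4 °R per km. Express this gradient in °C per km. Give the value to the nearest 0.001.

1.889 °C/km

The quantity depends on a temperature interval, so only the ratio of degree sizes applies; the offset between the scales is irrelevant.
A change of 1°R is a change of 5/9°C, so 3.4 × 5/9 = 1.889.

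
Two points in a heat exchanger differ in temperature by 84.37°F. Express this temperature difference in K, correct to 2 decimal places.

An interval of 1°F corresponds to 5/9 K.
84.37 × 5/9 = 46.87.

46.87 K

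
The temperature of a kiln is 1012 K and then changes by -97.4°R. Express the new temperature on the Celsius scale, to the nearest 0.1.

684.7°C

Initial temperature in Celsius: 1012 - 273.15 = 738.8500°C.
The 97.4°R change is an interval, so only the factor 5/9 applies: -97.4 × 5/9 = -54.1111°C.
Final Celsius temperature: 738.8500 - 54.1111 = 684.7389°C.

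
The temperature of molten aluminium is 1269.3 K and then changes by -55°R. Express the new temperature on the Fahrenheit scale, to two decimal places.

Initial temperature in Celsius: 1269.3 - 273.15 = 996.1500°C.
The 55°R change is an interval, so only the factor 5/9 applies: -55 × 5/9 = -30.5556°C.
Final Celsius temperature: 996.1500 - 30.5556 = 965.5944°C.
In Fahrenheit: 965.5944 × 1.8 + 32 = 1770.07°F.

1770.07°F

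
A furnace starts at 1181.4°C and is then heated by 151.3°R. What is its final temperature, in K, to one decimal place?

1538.6 K

The 151.3°R change is an interval, so only the factor 5/9 applies: +151.3 × 5/9 = +84.0556°C.
Final Celsius temperature: 1181.4000 + 84.0556 = 1265.4556°C.
In kelvin: 1265.4556 + 273.15 = 1538.6 K.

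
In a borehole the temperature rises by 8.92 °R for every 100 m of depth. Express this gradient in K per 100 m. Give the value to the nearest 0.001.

Since only a temperature interval is involved, the additive offset between the scales drops out.
A change of 1°R is a change of 5/9 K, so 8.92 × 5/9 = 4.956.

4.956 K/100 m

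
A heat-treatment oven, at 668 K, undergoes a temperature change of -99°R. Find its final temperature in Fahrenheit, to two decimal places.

Initial temperature in Celsius: 668 - 273.15 = 394.8500°C.
The 99°R change is an interval, so only the factor 5/9 applies: -99 × 5/9 = -55.0000°C.
Final Celsius temperature: 394.8500 - 55.0000 = 339.8500°C.
In Fahrenheit: 339.8500 × 1.8 + 32 = 643.73°F.

643.73°F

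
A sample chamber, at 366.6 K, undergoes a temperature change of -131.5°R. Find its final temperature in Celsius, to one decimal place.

20.4°C

Initial temperature in Celsius: 366.6 - 273.15 = 93.4500°C.
The 131.5°R change is an interval, so only the factor 5/9 applies: -131.5 × 5/9 = -73.0556°C.
Final Celsius temperature: 93.4500 - 73.0556 = 20.3944°C.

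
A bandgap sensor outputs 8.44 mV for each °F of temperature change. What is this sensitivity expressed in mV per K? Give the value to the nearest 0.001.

The quantity depends on a temperature interval, so only the ratio of degree sizes applies; the offset between the scales is irrelevant.
A change of 1 K is a change of 1.8°F, so per K the value is 8.44 × 1.8 = 15.192.

15.192 mV per K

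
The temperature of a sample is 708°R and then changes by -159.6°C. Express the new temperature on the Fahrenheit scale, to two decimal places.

Initial temperature in Celsius: (708 - 491.67) × 5/9 = 120.1833°C.
Final Celsius temperature: 120.1833 - 159.6000 = -39.4167°C.
In Fahrenheit: -39.4167 × 1.8 + 32 = -38.95°F.

-38.95°F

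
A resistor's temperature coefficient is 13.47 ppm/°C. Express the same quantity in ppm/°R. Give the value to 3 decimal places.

7.483 ppm/°R

The quantity depends on a temperature interval, so only the ratio of degree sizes applies; the offset between the scales is irrelevant.
A change of 1°R is a change of 5/9°C, so per °R the value is 13.47 × 5/9 = 7.483.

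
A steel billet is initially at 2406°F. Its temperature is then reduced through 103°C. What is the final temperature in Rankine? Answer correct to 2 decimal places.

Initial temperature in Celsius: (2406 - 32) × 5/9 = 1318.8889°C.
Final Celsius temperature: 1318.8889 - 103.0000 = 1215.8889°C.
In Rankine: 1215.8889 × 1.8 + 491.67 = 2680.27°R.

2680.27°R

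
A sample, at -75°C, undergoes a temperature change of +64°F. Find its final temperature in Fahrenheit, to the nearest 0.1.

The 64°F change is an interval, so only the factor 5/9 applies: +64 × 5/9 = +35.5556°C.
Final Celsius temperature: -75.0000 + 35.5556 = -39.4444°C.
In Fahrenheit: -39.4444 × 1.8 + 32 = -39.0°F.

-39.0°F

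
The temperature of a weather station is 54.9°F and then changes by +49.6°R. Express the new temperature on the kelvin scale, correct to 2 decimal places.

313.43 K

Initial temperature in Celsius: (54.9 - 32) × 5/9 = 12.7222°C.
The 49.6°R change is an interval, so only the factor 5/9 applies: +49.6 × 5/9 = +27.5556°C.
Final Celsius temperature: 12.7222 + 27.5556 = 40.2778°C.
In kelvin: 40.2778 + 273.15 = 313.43 K.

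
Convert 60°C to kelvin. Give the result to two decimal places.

333.15 K

In kelvin: 60.0000 + 273.15 = 333.15 K.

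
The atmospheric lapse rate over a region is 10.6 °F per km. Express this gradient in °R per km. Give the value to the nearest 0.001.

10.600 °R/km

The quantity depends on a temperature interval, so only the ratio of degree sizes applies; the offset between the scales is irrelevant.
A change of 1°F is a change of 1°R, so 10.6 × 1 = 10.600.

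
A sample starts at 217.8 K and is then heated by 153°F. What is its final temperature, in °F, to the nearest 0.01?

Initial temperature in Celsius: 217.8 - 273.15 = -55.3500°C.
The 153°F change is an interval, so only the factor 5/9 applies: +153 × 5/9 = +85.0000°C.
Final Celsius temperature: -55.3500 + 85.0000 = 29.6500°C.
In Fahrenheit: 29.6500 × 1.8 + 32 = 85.37°F.

85.37°F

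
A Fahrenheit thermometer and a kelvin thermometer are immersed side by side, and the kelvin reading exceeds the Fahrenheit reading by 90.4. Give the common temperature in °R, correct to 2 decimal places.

830.86°R

Let x be the Fahrenheit reading; then the kelvin reading is 5/9·x + 255.372.
(5/9·x + 255.372) - x = 90.4  ⇒  (-4/9)·x = -164.972  ⇒  x = 371.1875°F.
In Celsius: (371.1875 - 32) × 5/9 = 188.4375°C.
In Rankine: 188.4375 × 1.8 + 491.67 = 830.86°R.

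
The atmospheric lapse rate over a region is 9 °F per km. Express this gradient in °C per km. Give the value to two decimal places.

5.00 °C/km

Since only a temperature interval is involved, the additive offset between the scales drops out.
A change of 1°F is a change of 5/9°C, so 9 × 5/9 = 5.00.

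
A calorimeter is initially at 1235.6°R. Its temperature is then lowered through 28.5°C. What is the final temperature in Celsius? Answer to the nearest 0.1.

Initial temperature in Celsius: (1235.6 - 491.67) × 5/9 = 413.2944°C.
Final Celsius temperature: 413.2944 - 28.5000 = 384.7944°C.

384.8°C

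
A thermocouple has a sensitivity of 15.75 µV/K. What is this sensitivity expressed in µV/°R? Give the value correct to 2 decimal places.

8.75 µV/°R

The quantity depends on a temperature interval, so only the ratio of degree sizes applies; the offset between the scales is irrelevant.
A change of 1°R is a change of 5/9 K, so per °R the value is 15.75 × 5/9 = 8.75.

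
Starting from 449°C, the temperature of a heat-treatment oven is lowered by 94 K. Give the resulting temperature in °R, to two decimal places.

The 94 K change is an interval; Kelvin and Celsius degrees are the same size, so ΔC = -94°C.
Final Celsius temperature: 449.0000 - 94.0000 = 355.0000°C.
In Rankine: 355.0000 × 1.8 + 491.67 = 1130.67°R.

1130.67°R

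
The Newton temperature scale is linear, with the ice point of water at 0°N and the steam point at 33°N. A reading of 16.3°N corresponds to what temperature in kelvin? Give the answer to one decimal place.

322.5 K

Linear interpolation between the fixed points: C = (16.3 - 0) × 100 / (33 - 0) = 49.3939°C.
Then 49.3939 + 273.15 = 322.5 K.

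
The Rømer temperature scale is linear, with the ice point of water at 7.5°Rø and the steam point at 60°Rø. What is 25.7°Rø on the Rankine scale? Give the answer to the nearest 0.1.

Linear interpolation between the fixed points: C = (25.7 - 7.5) × 100 / (60 - 7.5) = 34.6667°C.
Then 34.6667 × 1.8 + 491.67 = 554.1°R.

554.1°R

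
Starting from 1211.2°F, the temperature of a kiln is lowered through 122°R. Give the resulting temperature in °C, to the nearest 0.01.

Initial temperature in Celsius: (1211.2 - 32) × 5/9 = 655.1111°C.
The 122°R change is an interval, so only the factor 5/9 applies: -122 × 5/9 = -67.7778°C.
Final Celsius temperature: 655.1111 - 67.7778 = 587.3333°C.

587.33°C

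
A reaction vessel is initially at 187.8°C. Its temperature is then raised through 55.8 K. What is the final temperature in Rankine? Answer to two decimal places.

930.15°R

The 55.8 K change is an interval; Kelvin and Celsius degrees are the same size, so ΔC = +55.8°C.
Final Celsius temperature: 187.8000 + 55.8000 = 243.6000°C.
In Rankine: 243.6000 × 1.8 + 491.67 = 930.15°R.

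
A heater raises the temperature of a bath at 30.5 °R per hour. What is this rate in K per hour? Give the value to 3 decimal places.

Since only a temperature interval is involved, the additive offset between the scales drops out.
A change of 1°R is a change of 5/9 K, so 30.5 × 5/9 = 16.944.

16.944 K/hour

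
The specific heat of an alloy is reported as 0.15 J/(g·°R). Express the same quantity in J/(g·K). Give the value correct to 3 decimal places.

0.270 J/(g·K)

Since only a temperature interval is involved, the additive offset between the scales drops out.
A change of 1 K is a change of 1.8°R, so per K the value is 0.15 × 1.8 = 0.270.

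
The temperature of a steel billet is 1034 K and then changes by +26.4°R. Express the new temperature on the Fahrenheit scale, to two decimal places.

1427.93°F

Initial temperature in Celsius: 1034 - 273.15 = 760.8500°C.
The 26.4°R change is an interval, so only the factor 5/9 applies: +26.4 × 5/9 = +14.6667°C.
Final Celsius temperature: 760.8500 + 14.6667 = 775.5167°C.
In Fahrenheit: 775.5167 × 1.8 + 32 = 1427.93°F.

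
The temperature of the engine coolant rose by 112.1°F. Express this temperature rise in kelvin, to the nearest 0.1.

62.3 K

An interval of 1°F corresponds to 5/9 K.
112.1 × 5/9 = 62.3.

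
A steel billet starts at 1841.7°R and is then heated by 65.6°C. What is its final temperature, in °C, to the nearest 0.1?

Initial temperature in Celsius: (1841.7 - 491.67) × 5/9 = 750.0167°C.
Final Celsius temperature: 750.0167 + 65.6000 = 815.6167°C.

815.6°C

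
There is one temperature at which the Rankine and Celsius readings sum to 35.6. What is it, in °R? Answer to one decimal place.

198.5°R

Let R be the Rankine reading. The Celsius reading is C = 5/9·R - 273.15.
Require R + C = 35.6: (14/9)·R - 273.15 = 35.6.
R = (35.6 + 273.15) / (14/9) = 198.5.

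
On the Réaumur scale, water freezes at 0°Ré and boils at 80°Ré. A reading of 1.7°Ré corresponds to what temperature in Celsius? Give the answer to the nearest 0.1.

2.1°C

Linear interpolation between the fixed points: C = (1.7 - 0) × 100 / (80 - 0) = 2.1250°C.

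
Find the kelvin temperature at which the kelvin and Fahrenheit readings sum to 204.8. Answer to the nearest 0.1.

Let K be the kelvin reading. The Fahrenheit reading is F = 1.8·K - 459.67.
Require K + F = 204.8: (2.8)·K - 459.67 = 204.8.
K = (204.8 + 459.67) / (2.8) = 237.3.

237.3 K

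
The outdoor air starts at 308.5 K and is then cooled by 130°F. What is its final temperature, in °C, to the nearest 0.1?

-36.9°C

Initial temperature in Celsius: 308.5 - 273.15 = 35.3500°C.
The 130°F change is an interval, so only the factor 5/9 applies: -130 × 5/9 = -72.2222°C.
Final Celsius temperature: 35.3500 - 72.2222 = -36.8722°C.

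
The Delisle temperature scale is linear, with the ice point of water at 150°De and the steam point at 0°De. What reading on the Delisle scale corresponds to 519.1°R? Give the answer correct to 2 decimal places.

First in Celsius: (519.1 - 491.67) × 5/9 = 15.2389°C.
Linearly onto the Delisle scale: 150 + (15.2389 / 100) × (0 - 150) = 127.14°De.

127.14°De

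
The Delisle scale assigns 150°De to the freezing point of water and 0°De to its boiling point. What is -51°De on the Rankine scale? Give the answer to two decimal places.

Linear interpolation between the fixed points: C = (-51 - 150) × 100 / (0 - 150) = 134.0000°C.
Then 134.0000 × 1.8 + 491.67 = 732.87°R.

732.87°R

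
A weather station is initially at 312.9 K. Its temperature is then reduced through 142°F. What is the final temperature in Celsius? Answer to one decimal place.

-39.1°C

Initial temperature in Celsius: 312.9 - 273.15 = 39.7500°C.
The 142°F change is an interval, so only the factor 5/9 applies: -142 × 5/9 = -78.8889°C.
Final Celsius temperature: 39.7500 - 78.8889 = -39.1389°C.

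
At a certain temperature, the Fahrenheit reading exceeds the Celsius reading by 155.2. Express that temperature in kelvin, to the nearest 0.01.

427.15 K

Let x be the Fahrenheit reading; then the Celsius reading is 5/9·x - 17.7778.
(5/9·x - 17.7778) - x = -155.2  ⇒  (-4/9)·x = -137.422  ⇒  x = 309.2000°F.
In Celsius: (309.2 - 32) × 5/9 = 154.0000°C.
In kelvin: 154.0000 + 273.15 = 427.15 K.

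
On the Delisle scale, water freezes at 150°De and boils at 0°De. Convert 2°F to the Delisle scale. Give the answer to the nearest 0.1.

First in Celsius: (2 - 32) × 5/9 = -16.6667°C.
Linearly onto the Delisle scale: 150 + (-16.6667 / 100) × (0 - 150) = 175.0°De.

175.0°De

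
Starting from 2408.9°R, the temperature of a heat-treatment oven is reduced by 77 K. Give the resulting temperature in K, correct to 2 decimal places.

1261.28 K

Initial temperature in Celsius: (2408.9 - 491.67) × 5/9 = 1065.1278°C.
The 77 K change is an interval; Kelvin and Celsius degrees are the same size, so ΔC = -77°C.
Final Celsius temperature: 1065.1278 - 77.0000 = 988.1278°C.
In kelvin: 988.1278 + 273.15 = 1261.28 K.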